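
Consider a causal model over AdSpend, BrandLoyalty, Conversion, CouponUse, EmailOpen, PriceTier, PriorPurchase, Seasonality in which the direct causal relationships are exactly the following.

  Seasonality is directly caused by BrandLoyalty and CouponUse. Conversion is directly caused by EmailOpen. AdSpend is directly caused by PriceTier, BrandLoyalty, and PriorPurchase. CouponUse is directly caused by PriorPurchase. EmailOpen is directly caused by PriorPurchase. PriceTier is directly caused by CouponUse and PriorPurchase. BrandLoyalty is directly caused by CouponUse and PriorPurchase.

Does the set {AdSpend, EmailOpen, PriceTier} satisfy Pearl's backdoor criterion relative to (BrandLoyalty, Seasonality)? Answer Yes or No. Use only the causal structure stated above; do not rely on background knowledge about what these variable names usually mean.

Backdoor paths from BrandLoyalty to Seasonality (paths whose first edge points into BrandLoyalty):
  P1: BrandLoyalty <- PriorPurchase -> CouponUse -> Seasonality
  P2: BrandLoyalty <- PriorPurchase -> PriceTier <- CouponUse -> Seasonality
  P3: BrandLoyalty <- PriorPurchase -> AdSpend <- PriceTier <- CouponUse -> Seasonality
  P4: BrandLoyalty <- CouponUse -> Seasonality
Condition 1 (no descendant of BrandLoyalty in the set): FAILS — AdSpend is a descendant of BrandLoyalty.
Condition 2 (every backdoor path blocked by {AdSpend, EmailOpen, PriceTier}):
  P1: open — no interior node is in the conditioning set.
  P2: open — collider(s) PriceTier are conditioned on (or have a conditioned descendant) and no non-collider on the path is in the set.
  P3: blocked at chain node PriceTier ∈ conditioning set.
  P4: open — no interior node is in the conditioning set.
{AdSpend, EmailOpen, PriceTier} does not satisfy the backdoor criterion.

No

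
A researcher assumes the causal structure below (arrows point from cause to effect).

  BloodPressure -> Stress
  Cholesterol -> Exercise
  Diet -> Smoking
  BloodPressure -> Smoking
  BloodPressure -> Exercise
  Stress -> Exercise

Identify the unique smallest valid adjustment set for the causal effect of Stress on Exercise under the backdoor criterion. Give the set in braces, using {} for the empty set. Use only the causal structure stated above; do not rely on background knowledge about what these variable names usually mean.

{BloodPressure}

Variables eligible for adjustment (non-descendants of Stress, excluding Stress and Exercise): {BloodPressure, Cholesterol, Diet, Smoking}.
Backdoor paths from Stress to Exercise:
  P1: Stress <- BloodPressure -> Exercise
The empty set is not sufficient: P1 (Stress <- BloodPressure -> Exercise) has no collider blocking it and no conditioned non-collider, so it is open.
Try {BloodPressure}:
  P1: blocked at fork node BloodPressure ∈ conditioning set.
{BloodPressure} contains no descendant of Stress and blocks every backdoor path.
No other singleton works — e.g. {Diet} leaves P1 open — so {BloodPressure} is the unique smallest valid adjustment set.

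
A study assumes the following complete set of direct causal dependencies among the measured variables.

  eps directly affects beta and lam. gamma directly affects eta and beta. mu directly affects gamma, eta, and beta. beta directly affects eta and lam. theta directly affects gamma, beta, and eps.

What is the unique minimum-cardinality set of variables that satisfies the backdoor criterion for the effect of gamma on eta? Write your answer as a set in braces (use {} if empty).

{mu, theta}

Variables eligible for adjustment (non-descendants of gamma, excluding gamma and eta): {eps, mu, theta}.
Backdoor paths from gamma to eta:
  P1: gamma <- mu -> beta -> eta
  P2: gamma <- mu -> eta
  P3: gamma <- theta -> eps -> beta <- mu -> eta
  P4: gamma <- theta -> eps -> beta -> eta
  P5: gamma <- theta -> eps -> lam <- beta <- mu -> eta
  P6: gamma <- theta -> eps -> lam <- beta -> eta
  P7: gamma <- theta -> beta <- mu -> eta
  P8: gamma <- theta -> beta -> eta
The empty set is not sufficient: P1 (gamma <- mu -> beta -> eta) has no collider blocking it and no conditioned non-collider, so it is open.
Try {mu, theta}:
  P1: blocked at fork node mu ∈ conditioning set.
  P2: blocked at fork node mu ∈ conditioning set.
  P3: blocked at fork node theta ∈ conditioning set.
  P4: blocked at fork node theta ∈ conditioning set.
  P5: blocked at fork node theta ∈ conditioning set.
  P6: blocked at fork node theta ∈ conditioning set.
  P7: blocked at fork node theta ∈ conditioning set.
  P8: blocked at fork node theta ∈ conditioning set.
{mu, theta} contains no descendant of gamma and blocks every backdoor path.
Every element of {mu, theta} is needed (dropping mu leaves P1 open; dropping theta leaves P4 open), so no proper subset is valid.
Among all size-2 subsets of the eligible variables, only {mu, theta} blocks every backdoor path, so it is the unique smallest valid adjustment set.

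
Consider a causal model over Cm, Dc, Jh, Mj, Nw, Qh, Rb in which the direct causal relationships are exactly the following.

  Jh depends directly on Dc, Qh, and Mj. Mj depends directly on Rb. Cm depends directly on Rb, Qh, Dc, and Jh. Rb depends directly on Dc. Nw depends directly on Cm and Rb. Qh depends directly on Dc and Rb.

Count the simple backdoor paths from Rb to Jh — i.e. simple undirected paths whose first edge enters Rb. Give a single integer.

5

A backdoor path from Rb to Jh is any simple undirected path whose first edge points into Rb (i.e. leaves Rb via a parent).
Parents of Rb: {Dc}.
Enumerating:
  P1: Rb <- Dc -> Qh -> Jh
  P2: Rb <- Dc -> Qh -> Cm <- Jh
  P3: Rb <- Dc -> Jh
  P4: Rb <- Dc -> Cm <- Qh -> Jh
  P5: Rb <- Dc -> Cm <- Jh
That exhausts the simple backdoor paths. Count: 5.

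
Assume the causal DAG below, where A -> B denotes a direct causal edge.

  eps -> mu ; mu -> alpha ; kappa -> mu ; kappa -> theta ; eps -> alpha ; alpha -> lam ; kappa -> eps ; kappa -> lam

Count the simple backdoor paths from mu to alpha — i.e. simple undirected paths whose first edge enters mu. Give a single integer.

4

A backdoor path from mu to alpha is any simple undirected path whose first edge points into mu (i.e. leaves mu via a parent).
Parents of mu: {eps, kappa}.
Enumerating:
  P1: mu <- kappa -> eps -> alpha
  P2: mu <- kappa -> lam <- alpha
  P3: mu <- eps <- kappa -> lam <- alpha
  P4: mu <- eps -> alpha
That exhausts the simple backdoor paths. Count: 4.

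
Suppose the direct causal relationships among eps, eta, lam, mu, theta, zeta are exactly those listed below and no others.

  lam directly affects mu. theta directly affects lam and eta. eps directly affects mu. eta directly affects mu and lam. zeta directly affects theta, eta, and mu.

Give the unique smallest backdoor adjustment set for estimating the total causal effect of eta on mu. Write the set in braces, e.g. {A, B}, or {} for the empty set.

{theta, zeta}

Variables eligible for adjustment (non-descendants of eta, excluding eta and mu): {eps, theta, zeta}.
Backdoor paths from eta to mu:
  P1: eta <- zeta -> theta -> lam -> mu
  P2: eta <- zeta -> mu
  P3: eta <- theta <- zeta -> mu
  P4: eta <- theta -> lam -> mu
The empty set is not sufficient: P1 (eta <- zeta -> theta -> lam -> mu) has no collider blocking it and no conditioned non-collider, so it is open.
Try {theta, zeta}:
  P1: blocked at fork node zeta ∈ conditioning set.
  P2: blocked at fork node zeta ∈ conditioning set.
  P3: blocked at chain node theta ∈ conditioning set.
  P4: blocked at fork node theta ∈ conditioning set.
{theta, zeta} contains no descendant of eta and blocks every backdoor path.
Every element of {theta, zeta} is needed (dropping theta leaves P4 open; dropping zeta leaves P2 open), so no proper subset is valid.
Among all size-2 subsets of the eligible variables, only {theta, zeta} blocks every backdoor path, so it is the unique smallest valid adjustment set.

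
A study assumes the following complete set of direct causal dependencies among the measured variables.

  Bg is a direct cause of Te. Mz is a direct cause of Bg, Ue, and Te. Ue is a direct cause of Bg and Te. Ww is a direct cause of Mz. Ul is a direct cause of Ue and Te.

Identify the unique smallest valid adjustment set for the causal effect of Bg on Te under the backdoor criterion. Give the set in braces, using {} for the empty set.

Variables eligible for adjustment (non-descendants of Bg, excluding Bg and Te): {Mz, Ue, Ul, Ww}.
Backdoor paths from Bg to Te:
  P1: Bg <- Mz -> Ue <- Ul -> Te
  P2: Bg <- Mz -> Ue -> Te
  P3: Bg <- Mz -> Te
  P4: Bg <- Ue <- Mz -> Te
  P5: Bg <- Ue <- Ul -> Te
  P6: Bg <- Ue -> Te
The empty set is not sufficient: P2 (Bg <- Mz -> Ue -> Te) has no collider blocking it and no conditioned non-collider, so it is open.
Try {Mz, Ue}:
  P1: blocked at fork node Mz ∈ conditioning set.
  P2: blocked at fork node Mz ∈ conditioning set.
  P3: blocked at fork node Mz ∈ conditioning set.
  P4: blocked at chain node Ue ∈ conditioning set.
  P5: blocked at chain node Ue ∈ conditioning set.
  P6: blocked at fork node Ue ∈ conditioning set.
{Mz, Ue} contains no descendant of Bg and blocks every backdoor path.
Every element of {Mz, Ue} is needed (dropping Mz leaves P1 open; dropping Ue leaves P5 open), so no proper subset is valid.
Among all size-2 subsets of the eligible variables, only {Mz, Ue} blocks every backdoor path, so it is the unique smallest valid adjustment set.

{Mz, Ue}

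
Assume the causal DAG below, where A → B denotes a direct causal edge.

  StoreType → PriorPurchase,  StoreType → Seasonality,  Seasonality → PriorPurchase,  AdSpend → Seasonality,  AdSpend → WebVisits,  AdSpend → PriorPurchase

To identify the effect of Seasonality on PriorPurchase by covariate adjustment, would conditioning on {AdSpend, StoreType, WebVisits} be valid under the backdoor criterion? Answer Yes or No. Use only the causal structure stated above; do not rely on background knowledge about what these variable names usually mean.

Yes

Backdoor paths from Seasonality to PriorPurchase (paths whose first edge points into Seasonality):
  P1: Seasonality <- AdSpend -> PriorPurchase
  P2: Seasonality <- StoreType -> PriorPurchase
Condition 1 (no descendant of Seasonality in the set): holds — descendants of Seasonality are {PriorPurchase}; none are in {AdSpend, StoreType, WebVisits}.
Condition 2 (every backdoor path blocked by {AdSpend, StoreType, WebVisits}):
  P1: blocked at fork node AdSpend ∈ conditioning set.
  P2: blocked at fork node StoreType ∈ conditioning set.
{AdSpend, StoreType, WebVisits} satisfies the backdoor criterion.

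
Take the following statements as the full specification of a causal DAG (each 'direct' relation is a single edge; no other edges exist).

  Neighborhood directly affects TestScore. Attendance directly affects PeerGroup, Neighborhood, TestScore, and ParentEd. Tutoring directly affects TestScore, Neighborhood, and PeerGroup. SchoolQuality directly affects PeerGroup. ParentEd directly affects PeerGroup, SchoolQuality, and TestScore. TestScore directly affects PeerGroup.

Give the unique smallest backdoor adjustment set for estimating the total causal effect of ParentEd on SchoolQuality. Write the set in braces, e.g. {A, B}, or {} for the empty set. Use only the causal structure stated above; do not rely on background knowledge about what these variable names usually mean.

Variables eligible for adjustment (non-descendants of ParentEd, excluding ParentEd and SchoolQuality): {Attendance, Neighborhood, Tutoring}.
Backdoor paths from ParentEd to SchoolQuality:
  P1: ParentEd <- Attendance -> Neighborhood <- Tutoring -> TestScore -> PeerGroup <- SchoolQuality
  P2: ParentEd <- Attendance -> Neighborhood <- Tutoring -> PeerGroup <- SchoolQuality
  P3: ParentEd <- Attendance -> Neighborhood -> TestScore <- Tutoring -> PeerGroup <- SchoolQuality
  P4: ParentEd <- Attendance -> Neighborhood -> TestScore -> PeerGroup <- SchoolQuality
  P5: ParentEd <- Attendance -> TestScore <- Tutoring -> PeerGroup <- SchoolQuality
  P6: ParentEd <- Attendance -> TestScore <- Neighborhood <- Tutoring -> PeerGroup <- SchoolQuality
  P7: ParentEd <- Attendance -> TestScore -> PeerGroup <- SchoolQuality
  P8: ParentEd <- Attendance -> PeerGroup <- SchoolQuality
Each backdoor path contains an unconditioned collider, so every path is already blocked with the empty conditioning set:
  P1: blocked at collider Neighborhood (neither it nor any descendant is in the conditioning set).
  P2: blocked at collider Neighborhood (neither it nor any descendant is in the conditioning set).
  P3: blocked at collider TestScore (neither it nor any descendant is in the conditioning set).
  P4: blocked at collider PeerGroup (neither it nor any descendant is in the conditioning set).
  P5: blocked at collider TestScore (neither it nor any descendant is in the conditioning set).
  P6: blocked at collider TestScore (neither it nor any descendant is in the conditioning set).
  P7: blocked at collider PeerGroup (neither it nor any descendant is in the conditioning set).
  P8: blocked at collider PeerGroup (neither it nor any descendant is in the conditioning set).
The empty set is therefore the unique smallest valid set.

{}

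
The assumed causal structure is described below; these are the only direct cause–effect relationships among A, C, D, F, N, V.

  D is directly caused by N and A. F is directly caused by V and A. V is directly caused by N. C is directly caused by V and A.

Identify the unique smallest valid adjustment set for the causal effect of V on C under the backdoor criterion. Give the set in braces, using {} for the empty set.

Variables eligible for adjustment (non-descendants of V, excluding V and C): {A, D, N}.
Backdoor paths from V to C:
  P1: V <- N -> D <- A -> C
Each backdoor path contains an unconditioned collider, so every path is already blocked with the empty conditioning set:
  P1: blocked at collider D (neither it nor any descendant is in the conditioning set).
The empty set is therefore the unique smallest valid set.

{}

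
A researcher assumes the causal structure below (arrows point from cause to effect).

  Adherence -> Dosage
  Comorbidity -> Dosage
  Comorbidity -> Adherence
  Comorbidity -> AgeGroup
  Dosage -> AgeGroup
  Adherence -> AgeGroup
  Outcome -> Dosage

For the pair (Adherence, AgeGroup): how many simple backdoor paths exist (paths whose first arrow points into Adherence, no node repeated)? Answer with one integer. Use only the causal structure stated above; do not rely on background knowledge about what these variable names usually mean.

2

A backdoor path from Adherence to AgeGroup is any simple undirected path whose first edge points into Adherence (i.e. leaves Adherence via a parent).
Parents of Adherence: {Comorbidity}.
Enumerating:
  P1: Adherence <- Comorbidity -> Dosage -> AgeGroup
  P2: Adherence <- Comorbidity -> AgeGroup
That exhausts the simple backdoor paths. Count: 2.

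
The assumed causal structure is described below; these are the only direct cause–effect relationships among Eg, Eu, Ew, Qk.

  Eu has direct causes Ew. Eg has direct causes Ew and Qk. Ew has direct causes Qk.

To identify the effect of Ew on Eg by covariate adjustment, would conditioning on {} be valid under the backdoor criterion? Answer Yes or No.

Backdoor paths from Ew to Eg (paths whose first edge points into Ew):
  P1: Ew <- Qk -> Eg
Condition 1 (no descendant of Ew in the set): holds — descendants of Ew are {Eg, Eu}; none are in {}.
Condition 2 (every backdoor path blocked by {}):
  P1: open — no interior node is in the conditioning set.
{} does not satisfy the backdoor criterion.

No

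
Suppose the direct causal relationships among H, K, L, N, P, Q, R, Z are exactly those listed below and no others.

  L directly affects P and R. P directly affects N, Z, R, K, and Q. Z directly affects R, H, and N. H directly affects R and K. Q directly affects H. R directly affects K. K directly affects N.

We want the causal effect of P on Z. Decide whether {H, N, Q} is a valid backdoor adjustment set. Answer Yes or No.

Backdoor paths from P to Z (paths whose first edge points into P):
  P1: P <- L -> R <- Z
  P2: P <- L -> R <- H <- Z
  P3: P <- L -> R <- H -> K -> N <- Z
  P4: P <- L -> R -> K <- H <- Z
  P5: P <- L -> R -> K -> N <- Z
Condition 1 (no descendant of P in the set): FAILS — H, N, and Q are descendants of P.
Condition 2 (every backdoor path blocked by {H, N, Q}):
  P1: open — collider(s) R are conditioned on (or have a conditioned descendant) and no non-collider on the path is in the set.
  P2: blocked at chain node H ∈ conditioning set.
  P3: blocked at fork node H ∈ conditioning set.
  P4: blocked at chain node H ∈ conditioning set.
  P5: open — collider(s) N are conditioned on (or have a conditioned descendant) and no non-collider on the path is in the set.
{H, N, Q} does not satisfy the backdoor criterion.

No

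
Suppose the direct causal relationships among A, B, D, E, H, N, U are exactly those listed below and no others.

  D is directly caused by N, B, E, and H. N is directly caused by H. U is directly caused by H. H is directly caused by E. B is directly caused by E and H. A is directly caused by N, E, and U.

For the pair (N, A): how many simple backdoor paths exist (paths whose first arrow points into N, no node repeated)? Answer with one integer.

A backdoor path from N to A is any simple undirected path whose first edge points into N (i.e. leaves N via a parent).
Parents of N: {H}.
Enumerating:
  P1: N <- H <- E -> A
  P2: N <- H -> U -> A
  P3: N <- H -> B <- E -> A
  P4: N <- H -> B -> D <- E -> A
  P5: N <- H -> D <- E -> A
  P6: N <- H -> D <- B <- E -> A
That exhausts the simple backdoor paths. Count: 6.

6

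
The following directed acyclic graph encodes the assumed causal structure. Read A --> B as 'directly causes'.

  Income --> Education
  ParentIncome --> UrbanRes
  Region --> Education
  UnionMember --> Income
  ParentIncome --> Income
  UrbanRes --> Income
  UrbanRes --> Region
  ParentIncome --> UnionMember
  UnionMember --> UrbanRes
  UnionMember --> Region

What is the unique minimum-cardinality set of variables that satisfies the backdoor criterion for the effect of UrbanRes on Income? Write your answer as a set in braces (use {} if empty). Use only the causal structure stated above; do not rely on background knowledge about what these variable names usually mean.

Variables eligible for adjustment (non-descendants of UrbanRes, excluding UrbanRes and Income): {ParentIncome, UnionMember}.
Backdoor paths from UrbanRes to Income:
  P1: UrbanRes <- ParentIncome -> UnionMember -> Region -> Education <- Income
  P2: UrbanRes <- ParentIncome -> UnionMember -> Income
  P3: UrbanRes <- ParentIncome -> Income
  P4: UrbanRes <- UnionMember <- ParentIncome -> Income
  P5: UrbanRes <- UnionMember -> Region -> Education <- Income
  P6: UrbanRes <- UnionMember -> Income
The empty set is not sufficient: P2 (UrbanRes <- ParentIncome -> UnionMember -> Income) has no collider blocking it and no conditioned non-collider, so it is open.
Try {ParentIncome, UnionMember}:
  P1: blocked at fork node ParentIncome ∈ conditioning set.
  P2: blocked at fork node ParentIncome ∈ conditioning set.
  P3: blocked at fork node ParentIncome ∈ conditioning set.
  P4: blocked at chain node UnionMember ∈ conditioning set.
  P5: blocked at fork node UnionMember ∈ conditioning set.
  P6: blocked at fork node UnionMember ∈ conditioning set.
{ParentIncome, UnionMember} contains no descendant of UrbanRes and blocks every backdoor path.
Every element of {ParentIncome, UnionMember} is needed (dropping ParentIncome leaves P3 open; dropping UnionMember leaves P6 open), so no proper subset is valid.
Among all size-2 subsets of the eligible variables, only {ParentIncome, UnionMember} blocks every backdoor path, so it is the unique smallest valid adjustment set.

{ParentIncome, UnionMember}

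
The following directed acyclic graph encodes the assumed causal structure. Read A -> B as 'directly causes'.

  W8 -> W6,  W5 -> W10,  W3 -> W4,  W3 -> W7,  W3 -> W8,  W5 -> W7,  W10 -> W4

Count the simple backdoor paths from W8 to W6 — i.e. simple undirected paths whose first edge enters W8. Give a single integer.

A backdoor path from W8 to W6 is any simple undirected path whose first edge points into W8 (i.e. leaves W8 via a parent).
Parents of W8: {W3}.
No simple path from any parent of W8 reaches W6 without revisiting W8, so there are no backdoor paths.

0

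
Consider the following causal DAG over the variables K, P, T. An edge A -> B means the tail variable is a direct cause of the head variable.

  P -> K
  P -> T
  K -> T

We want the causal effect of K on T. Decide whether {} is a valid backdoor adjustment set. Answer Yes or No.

Backdoor paths from K to T (paths whose first edge points into K):
  P1: K <- P -> T
Condition 1 (no descendant of K in the set): holds — descendants of K are {T}; none are in {}.
Condition 2 (every backdoor path blocked by {}):
  P1: open — no interior node is in the conditioning set.
{} does not satisfy the backdoor criterion.

No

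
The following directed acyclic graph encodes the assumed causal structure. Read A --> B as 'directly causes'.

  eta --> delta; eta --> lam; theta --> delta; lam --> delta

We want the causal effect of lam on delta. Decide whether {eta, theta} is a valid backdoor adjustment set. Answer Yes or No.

Yes

Backdoor paths from lam to delta (paths whose first edge points into lam):
  P1: lam <- eta -> delta
Condition 1 (no descendant of lam in the set): holds — descendants of lam are {delta}; none are in {eta, theta}.
Condition 2 (every backdoor path blocked by {eta, theta}):
  P1: blocked at fork node eta ∈ conditioning set.
{eta, theta} satisfies the backdoor criterion.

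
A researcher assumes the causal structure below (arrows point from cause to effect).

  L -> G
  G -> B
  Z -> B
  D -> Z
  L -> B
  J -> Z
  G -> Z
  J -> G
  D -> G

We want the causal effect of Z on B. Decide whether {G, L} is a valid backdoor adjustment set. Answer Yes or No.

Backdoor paths from Z to B (paths whose first edge points into Z):
  P1: Z <- J -> G <- L -> B
  P2: Z <- J -> G -> B
  P3: Z <- D -> G <- L -> B
  P4: Z <- D -> G -> B
  P5: Z <- G <- L -> B
  P6: Z <- G -> B
Condition 1 (no descendant of Z in the set): holds — descendants of Z are {B}; none are in {G, L}.
Condition 2 (every backdoor path blocked by {G, L}):
  P1: blocked at fork node L ∈ conditioning set.
  P2: blocked at chain node G ∈ conditioning set.
  P3: blocked at fork node L ∈ conditioning set.
  P4: blocked at chain node G ∈ conditioning set.
  P5: blocked at chain node G ∈ conditioning set.
  P6: blocked at fork node G ∈ conditioning set.
{G, L} satisfies the backdoor criterion.

Yes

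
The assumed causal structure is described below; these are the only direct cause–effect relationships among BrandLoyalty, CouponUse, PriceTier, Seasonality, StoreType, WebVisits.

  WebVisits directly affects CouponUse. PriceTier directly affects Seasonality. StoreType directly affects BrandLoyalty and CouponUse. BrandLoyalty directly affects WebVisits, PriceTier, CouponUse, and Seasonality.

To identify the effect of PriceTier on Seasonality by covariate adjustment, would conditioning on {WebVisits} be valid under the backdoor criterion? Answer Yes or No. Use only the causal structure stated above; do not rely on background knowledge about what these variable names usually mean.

Backdoor paths from PriceTier to Seasonality (paths whose first edge points into PriceTier):
  P1: PriceTier <- BrandLoyalty -> Seasonality
Condition 1 (no descendant of PriceTier in the set): holds — descendants of PriceTier are {Seasonality}; none are in {WebVisits}.
Condition 2 (every backdoor path blocked by {WebVisits}):
  P1: open — no interior node is in the conditioning set.
{WebVisits} does not satisfy the backdoor criterion.

No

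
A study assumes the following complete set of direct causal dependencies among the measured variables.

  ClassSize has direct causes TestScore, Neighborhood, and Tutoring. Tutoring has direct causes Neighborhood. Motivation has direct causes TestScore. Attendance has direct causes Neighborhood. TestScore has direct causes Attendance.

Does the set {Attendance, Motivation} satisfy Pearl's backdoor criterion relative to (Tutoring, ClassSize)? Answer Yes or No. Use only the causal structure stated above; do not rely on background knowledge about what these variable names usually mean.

Backdoor paths from Tutoring to ClassSize (paths whose first edge points into Tutoring):
  P1: Tutoring <- Neighborhood -> Attendance -> TestScore -> ClassSize
  P2: Tutoring <- Neighborhood -> ClassSize
Condition 1 (no descendant of Tutoring in the set): holds — descendants of Tutoring are {ClassSize}; none are in {Attendance, Motivation}.
Condition 2 (every backdoor path blocked by {Attendance, Motivation}):
  P1: blocked at chain node Attendance ∈ conditioning set.
  P2: open — no interior node is in the conditioning set.
{Attendance, Motivation} does not satisfy the backdoor criterion.

No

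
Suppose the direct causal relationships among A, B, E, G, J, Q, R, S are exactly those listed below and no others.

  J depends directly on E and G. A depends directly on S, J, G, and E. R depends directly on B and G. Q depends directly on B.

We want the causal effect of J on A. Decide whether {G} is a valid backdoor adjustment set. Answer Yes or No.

No

Backdoor paths from J to A (paths whose first edge points into J):
  P1: J <- G -> A
  P2: J <- E -> A
Condition 1 (no descendant of J in the set): holds — descendants of J are {A}; none are in {G}.
Condition 2 (every backdoor path blocked by {G}):
  P1: blocked at fork node G ∈ conditioning set.
  P2: open — no interior node is in the conditioning set.
{G} does not satisfy the backdoor criterion.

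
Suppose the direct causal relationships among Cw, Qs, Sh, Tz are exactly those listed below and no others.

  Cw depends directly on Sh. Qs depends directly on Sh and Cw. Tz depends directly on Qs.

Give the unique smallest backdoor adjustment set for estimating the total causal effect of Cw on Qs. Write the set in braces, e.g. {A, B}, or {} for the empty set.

{Sh}

Variables eligible for adjustment (non-descendants of Cw, excluding Cw and Qs): {Sh}.
Backdoor paths from Cw to Qs:
  P1: Cw <- Sh -> Qs
The empty set is not sufficient: P1 (Cw <- Sh -> Qs) has no collider blocking it and no conditioned non-collider, so it is open.
Try {Sh}:
  P1: blocked at fork node Sh ∈ conditioning set.
{Sh} contains no descendant of Cw and blocks every backdoor path.
{Sh} is the unique smallest valid adjustment set.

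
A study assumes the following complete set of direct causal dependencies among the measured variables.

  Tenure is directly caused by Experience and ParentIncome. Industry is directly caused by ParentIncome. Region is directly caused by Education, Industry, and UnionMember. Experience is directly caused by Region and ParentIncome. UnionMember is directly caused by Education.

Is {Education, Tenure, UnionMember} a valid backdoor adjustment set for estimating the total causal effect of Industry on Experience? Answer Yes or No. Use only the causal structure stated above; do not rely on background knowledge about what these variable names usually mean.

No

Backdoor paths from Industry to Experience (paths whose first edge points into Industry):
  P1: Industry <- ParentIncome -> Experience
  P2: Industry <- ParentIncome -> Tenure <- Experience
Condition 1 (no descendant of Industry in the set): FAILS — Tenure is a descendant of Industry.
Condition 2 (every backdoor path blocked by {Education, Tenure, UnionMember}):
  P1: open — no interior node is in the conditioning set.
  P2: open — collider(s) Tenure are conditioned on (or have a conditioned descendant) and no non-collider on the path is in the set.
{Education, Tenure, UnionMember} does not satisfy the backdoor criterion.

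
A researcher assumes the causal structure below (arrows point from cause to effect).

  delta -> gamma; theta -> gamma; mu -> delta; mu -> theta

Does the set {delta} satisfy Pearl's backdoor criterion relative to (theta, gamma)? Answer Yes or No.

Yes

Backdoor paths from theta to gamma (paths whose first edge points into theta):
  P1: theta <- mu -> delta -> gamma
Condition 1 (no descendant of theta in the set): holds — descendants of theta are {gamma}; none are in {delta}.
Condition 2 (every backdoor path blocked by {delta}):
  P1: blocked at chain node delta ∈ conditioning set.
{delta} satisfies the backdoor criterion.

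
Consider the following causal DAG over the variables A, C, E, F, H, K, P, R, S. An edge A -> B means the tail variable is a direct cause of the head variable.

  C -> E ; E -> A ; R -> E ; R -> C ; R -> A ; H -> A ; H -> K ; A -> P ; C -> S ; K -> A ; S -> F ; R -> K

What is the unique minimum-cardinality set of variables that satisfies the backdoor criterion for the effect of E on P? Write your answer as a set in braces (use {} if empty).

Variables eligible for adjustment (non-descendants of E, excluding E and P): {C, F, H, K, R, S}.
Backdoor paths from E to P:
  P1: E <- R -> K <- H -> A -> P
  P2: E <- R -> K -> A -> P
  P3: E <- R -> A -> P
  P4: E <- C <- R -> K <- H -> A -> P
  P5: E <- C <- R -> K -> A -> P
  P6: E <- C <- R -> A -> P
The empty set is not sufficient: P2 (E <- R -> K -> A -> P) has no collider blocking it and no conditioned non-collider, so it is open.
Try {R}:
  P1: blocked at fork node R ∈ conditioning set.
  P2: blocked at fork node R ∈ conditioning set.
  P3: blocked at fork node R ∈ conditioning set.
  P4: blocked at fork node R ∈ conditioning set.
  P5: blocked at fork node R ∈ conditioning set.
  P6: blocked at fork node R ∈ conditioning set.
{R} contains no descendant of E and blocks every backdoor path.
No other singleton works — e.g. {C} leaves P2 open — so {R} is the unique smallest valid adjustment set.

{R}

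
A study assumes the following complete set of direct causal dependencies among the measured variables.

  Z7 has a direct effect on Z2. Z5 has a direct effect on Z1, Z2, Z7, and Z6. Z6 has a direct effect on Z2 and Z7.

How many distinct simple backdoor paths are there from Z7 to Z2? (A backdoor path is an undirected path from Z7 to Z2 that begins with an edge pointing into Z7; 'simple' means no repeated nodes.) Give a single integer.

4

A backdoor path from Z7 to Z2 is any simple undirected path whose first edge points into Z7 (i.e. leaves Z7 via a parent).
Parents of Z7: {Z5, Z6}.
Enumerating:
  P1: Z7 <- Z5 -> Z6 -> Z2
  P2: Z7 <- Z5 -> Z2
  P3: Z7 <- Z6 <- Z5 -> Z2
  P4: Z7 <- Z6 -> Z2
That exhausts the simple backdoor paths. Count: 4.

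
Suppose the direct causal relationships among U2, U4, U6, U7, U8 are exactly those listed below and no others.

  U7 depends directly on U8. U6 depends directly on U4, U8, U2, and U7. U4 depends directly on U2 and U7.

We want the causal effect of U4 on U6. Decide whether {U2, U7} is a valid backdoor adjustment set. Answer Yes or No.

Backdoor paths from U4 to U6 (paths whose first edge points into U4):
  P1: U4 <- U2 -> U6
  P2: U4 <- U7 <- U8 -> U6
  P3: U4 <- U7 -> U6
Condition 1 (no descendant of U4 in the set): holds — descendants of U4 are {U6}; none are in {U2, U7}.
Condition 2 (every backdoor path blocked by {U2, U7}):
  P1: blocked at fork node U2 ∈ conditioning set.
  P2: blocked at chain node U7 ∈ conditioning set.
  P3: blocked at fork node U7 ∈ conditioning set.
{U2, U7} satisfies the backdoor criterion.

Yes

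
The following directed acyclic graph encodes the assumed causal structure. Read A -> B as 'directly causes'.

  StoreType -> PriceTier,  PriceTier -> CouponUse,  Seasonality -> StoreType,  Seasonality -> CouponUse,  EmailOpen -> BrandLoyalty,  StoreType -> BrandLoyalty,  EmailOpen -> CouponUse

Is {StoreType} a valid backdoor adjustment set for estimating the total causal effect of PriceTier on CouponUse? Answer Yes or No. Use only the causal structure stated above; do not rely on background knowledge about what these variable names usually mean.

Backdoor paths from PriceTier to CouponUse (paths whose first edge points into PriceTier):
  P1: PriceTier <- StoreType <- Seasonality -> CouponUse
  P2: PriceTier <- StoreType -> BrandLoyalty <- EmailOpen -> CouponUse
Condition 1 (no descendant of PriceTier in the set): holds — descendants of PriceTier are {CouponUse}; none are in {StoreType}.
Condition 2 (every backdoor path blocked by {StoreType}):
  P1: blocked at chain node StoreType ∈ conditioning set.
  P2: blocked at fork node StoreType ∈ conditioning set.
{StoreType} satisfies the backdoor criterion.

Yes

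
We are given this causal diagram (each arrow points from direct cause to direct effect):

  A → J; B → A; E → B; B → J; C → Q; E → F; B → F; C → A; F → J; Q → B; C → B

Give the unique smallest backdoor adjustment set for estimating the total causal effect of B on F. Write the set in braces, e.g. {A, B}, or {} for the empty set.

Variables eligible for adjustment (non-descendants of B, excluding B and F): {C, E, Q}.
Backdoor paths from B to F:
  P1: B <- C -> A -> J <- F
  P2: B <- E -> F
  P3: B <- Q <- C -> A -> J <- F
The empty set is not sufficient: P2 (B <- E -> F) has no collider blocking it and no conditioned non-collider, so it is open.
Try {E}:
  P1: blocked at collider J (neither it nor any descendant is in the conditioning set).
  P2: blocked at fork node E ∈ conditioning set.
  P3: blocked at collider J (neither it nor any descendant is in the conditioning set).
{E} contains no descendant of B and blocks every backdoor path.
No other singleton works — e.g. {C} leaves P2 open — so {E} is the unique smallest valid adjustment set.

{E}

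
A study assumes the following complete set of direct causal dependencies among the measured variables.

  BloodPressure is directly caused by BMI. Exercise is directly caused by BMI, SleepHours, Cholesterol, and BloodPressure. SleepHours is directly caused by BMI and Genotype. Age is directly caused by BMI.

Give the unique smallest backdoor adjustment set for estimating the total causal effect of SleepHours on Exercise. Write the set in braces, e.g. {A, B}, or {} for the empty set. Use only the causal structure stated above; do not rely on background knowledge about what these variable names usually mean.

{BMI}

Variables eligible for adjustment (non-descendants of SleepHours, excluding SleepHours and Exercise): {Age, BMI, BloodPressure, Cholesterol, Genotype}.
Backdoor paths from SleepHours to Exercise:
  P1: SleepHours <- BMI -> BloodPressure -> Exercise
  P2: SleepHours <- BMI -> Exercise
The empty set is not sufficient: P1 (SleepHours <- BMI -> BloodPressure -> Exercise) has no collider blocking it and no conditioned non-collider, so it is open.
Try {BMI}:
  P1: blocked at fork node BMI ∈ conditioning set.
  P2: blocked at fork node BMI ∈ conditioning set.
{BMI} contains no descendant of SleepHours and blocks every backdoor path.
No other singleton works — e.g. {Genotype} leaves P1 open — so {BMI} is the unique smallest valid adjustment set.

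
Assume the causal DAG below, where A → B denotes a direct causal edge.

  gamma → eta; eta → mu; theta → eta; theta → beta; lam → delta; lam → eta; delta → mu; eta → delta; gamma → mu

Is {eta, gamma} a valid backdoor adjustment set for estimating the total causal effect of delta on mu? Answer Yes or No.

Backdoor paths from delta to mu (paths whose first edge points into delta):
  P1: delta <- lam -> eta <- gamma -> mu
  P2: delta <- lam -> eta -> mu
  P3: delta <- eta <- gamma -> mu
  P4: delta <- eta -> mu
Condition 1 (no descendant of delta in the set): holds — descendants of delta are {mu}; none are in {eta, gamma}.
Condition 2 (every backdoor path blocked by {eta, gamma}):
  P1: blocked at fork node gamma ∈ conditioning set.
  P2: blocked at chain node eta ∈ conditioning set.
  P3: blocked at chain node eta ∈ conditioning set.
  P4: blocked at fork node eta ∈ conditioning set.
{eta, gamma} satisfies the backdoor criterion.

Yes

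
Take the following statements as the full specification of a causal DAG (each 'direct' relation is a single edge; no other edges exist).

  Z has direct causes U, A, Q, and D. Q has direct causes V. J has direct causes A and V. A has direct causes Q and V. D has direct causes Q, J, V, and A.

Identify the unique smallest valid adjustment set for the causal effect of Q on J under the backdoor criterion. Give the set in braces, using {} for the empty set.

Variables eligible for adjustment (non-descendants of Q, excluding Q and J): {U, V}.
Backdoor paths from Q to J:
  P1: Q <- V -> A -> J
  P2: Q <- V -> A -> D <- J
  P3: Q <- V -> A -> Z <- D <- J
  P4: Q <- V -> J
  P5: Q <- V -> D <- A -> J
  P6: Q <- V -> D <- J
  P7: Q <- V -> D -> Z <- A -> J
The empty set is not sufficient: P1 (Q <- V -> A -> J) has no collider blocking it and no conditioned non-collider, so it is open.
Try {V}:
  P1: blocked at fork node V ∈ conditioning set.
  P2: blocked at fork node V ∈ conditioning set.
  P3: blocked at fork node V ∈ conditioning set.
  P4: blocked at fork node V ∈ conditioning set.
  P5: blocked at fork node V ∈ conditioning set.
  P6: blocked at fork node V ∈ conditioning set.
  P7: blocked at fork node V ∈ conditioning set.
{V} contains no descendant of Q and blocks every backdoor path.
No other singleton works — e.g. {U} leaves P1 open — so {V} is the unique smallest valid adjustment set.

{V}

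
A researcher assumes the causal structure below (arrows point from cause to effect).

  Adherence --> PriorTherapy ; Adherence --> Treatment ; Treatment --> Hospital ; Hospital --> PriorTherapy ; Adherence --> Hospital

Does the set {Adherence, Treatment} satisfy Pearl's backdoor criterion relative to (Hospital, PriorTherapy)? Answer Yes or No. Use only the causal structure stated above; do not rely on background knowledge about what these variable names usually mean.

Backdoor paths from Hospital to PriorTherapy (paths whose first edge points into Hospital):
  P1: Hospital <- Adherence -> PriorTherapy
  P2: Hospital <- Treatment <- Adherence -> PriorTherapy
Condition 1 (no descendant of Hospital in the set): holds — descendants of Hospital are {PriorTherapy}; none are in {Adherence, Treatment}.
Condition 2 (every backdoor path blocked by {Adherence, Treatment}):
  P1: blocked at fork node Adherence ∈ conditioning set.
  P2: blocked at chain node Treatment ∈ conditioning set.
{Adherence, Treatment} satisfies the backdoor criterion.

Yes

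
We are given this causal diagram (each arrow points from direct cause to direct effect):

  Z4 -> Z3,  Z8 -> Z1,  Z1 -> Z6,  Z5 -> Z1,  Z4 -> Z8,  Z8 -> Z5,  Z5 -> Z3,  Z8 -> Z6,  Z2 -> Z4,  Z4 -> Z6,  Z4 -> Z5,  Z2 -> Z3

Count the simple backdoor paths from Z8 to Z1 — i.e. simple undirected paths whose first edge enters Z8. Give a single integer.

4

A backdoor path from Z8 to Z1 is any simple undirected path whose first edge points into Z8 (i.e. leaves Z8 via a parent).
Parents of Z8: {Z4}.
Enumerating:
  P1: Z8 <- Z4 <- Z2 -> Z3 <- Z5 -> Z1
  P2: Z8 <- Z4 -> Z5 -> Z1
  P3: Z8 <- Z4 -> Z3 <- Z5 -> Z1
  P4: Z8 <- Z4 -> Z6 <- Z1
That exhausts the simple backdoor paths. Count: 4.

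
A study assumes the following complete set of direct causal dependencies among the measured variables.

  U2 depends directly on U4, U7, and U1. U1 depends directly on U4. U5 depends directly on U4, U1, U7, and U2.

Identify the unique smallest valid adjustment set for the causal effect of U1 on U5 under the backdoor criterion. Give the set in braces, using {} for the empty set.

Variables eligible for adjustment (non-descendants of U1, excluding U1 and U5): {U4, U7}.
Backdoor paths from U1 to U5:
  P1: U1 <- U4 -> U2 <- U7 -> U5
  P2: U1 <- U4 -> U2 -> U5
  P3: U1 <- U4 -> U5
The empty set is not sufficient: P2 (U1 <- U4 -> U2 -> U5) has no collider blocking it and no conditioned non-collider, so it is open.
Try {U4}:
  P1: blocked at fork node U4 ∈ conditioning set.
  P2: blocked at fork node U4 ∈ conditioning set.
  P3: blocked at fork node U4 ∈ conditioning set.
{U4} contains no descendant of U1 and blocks every backdoor path.
No other singleton works — e.g. {U7} leaves P2 open — so {U4} is the unique smallest valid adjustment set.

{U4}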